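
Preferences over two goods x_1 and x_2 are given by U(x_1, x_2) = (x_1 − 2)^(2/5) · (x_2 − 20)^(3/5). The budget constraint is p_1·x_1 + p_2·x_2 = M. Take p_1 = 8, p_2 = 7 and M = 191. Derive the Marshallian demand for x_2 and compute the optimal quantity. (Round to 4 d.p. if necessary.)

Substituting into the budget: x_1* = 2 + 0.4·(M − 2·p_1 − 20·p_2)/p_1, and x_2* = 20 + 0.6·(…)/p_2.
Discretionary income = 191 − 2·8 − 20·7 = 35; x_2* = 20 + 0.6·35/7 = 23.

x_2* = 23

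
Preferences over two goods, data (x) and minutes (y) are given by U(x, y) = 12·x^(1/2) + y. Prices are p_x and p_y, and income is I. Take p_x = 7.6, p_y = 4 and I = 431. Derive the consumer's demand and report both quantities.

MU_x = 6/√x, MU_y = 1. Tangency: 6/√x = p_x/p_y.
Thus x* = (6·p_y/p_x)² — independent of I — with the rest of income spent on y.
Plugging in: x* = (6·4/7.6)² = 9.9723, y* = 88.8026.

x* = 9.9723, y* = 88.8026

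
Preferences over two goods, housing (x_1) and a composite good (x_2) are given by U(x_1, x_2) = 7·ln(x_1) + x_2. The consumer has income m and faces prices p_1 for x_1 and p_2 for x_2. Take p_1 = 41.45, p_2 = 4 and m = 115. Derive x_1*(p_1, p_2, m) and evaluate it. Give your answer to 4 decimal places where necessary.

MU_x_1 = 7/x_1, MU_x_2 = 1. Tangency: 7/x_1 = p_1/p_2.
So x_1*(p_1,p_2) = 7·p_2/p_1, independent of income; and x_2* = (m − 7·p_2)/p_2.
At the given prices: x_1* = 7·4/41.45 = 0.6755.

x_1* = 0.6755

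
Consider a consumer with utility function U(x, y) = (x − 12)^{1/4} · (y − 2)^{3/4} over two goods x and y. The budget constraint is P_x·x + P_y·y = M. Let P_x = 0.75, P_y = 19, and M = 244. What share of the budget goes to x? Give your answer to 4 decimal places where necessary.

Discretionary income = 244 − 12·0.75 − 2·19 = 197; x* = 12 + 0.25·197/0.75 = 77.6667; y* = 2 + 0.75·197/19 = 9.7763.
Expenditure on x: 0.75·77.6667 = 58.25; share = 0.2387.

share on x = 0.2387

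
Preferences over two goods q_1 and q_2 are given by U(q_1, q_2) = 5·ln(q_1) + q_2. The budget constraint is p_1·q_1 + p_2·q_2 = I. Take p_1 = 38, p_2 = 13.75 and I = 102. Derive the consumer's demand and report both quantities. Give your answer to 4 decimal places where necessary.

q_1* = 1.8092, q_2* = 2.4182

Set MRS = p_1/p_2: (5/q_1)/1 = p_1/p_2.
So q_1*(p_1,p_2) = 5·p_2/p_1, independent of income; and q_2* = (I − 5·p_2)/p_2.
At the given prices: q_1* = 5·13.75/38 = 1.8092, and q_2* = 2.4182.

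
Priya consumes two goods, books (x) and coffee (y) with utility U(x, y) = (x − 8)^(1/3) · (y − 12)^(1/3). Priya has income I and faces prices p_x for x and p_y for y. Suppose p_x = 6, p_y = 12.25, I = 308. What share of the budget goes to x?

share on x = 0.3393

Let x' = x−8, y' = y−12. MRS = y'/x' = p_x/p_y.
After buying the subsistence bundle (8, 12), a share 0.5 of the remaining income goes to x: x* = 8 + 0.5·(I − 8p_x − 12p_y)/p_x.
Discretionary income = 308 − 8·6 − 12·12.25 = 113; x* = 8 + 0.5·113/6 = 17.4167; y* = 12 + 0.5·113/12.25 = 16.6122.
Expenditure on x: 6·17.4167 = 104.5; share = 0.3393.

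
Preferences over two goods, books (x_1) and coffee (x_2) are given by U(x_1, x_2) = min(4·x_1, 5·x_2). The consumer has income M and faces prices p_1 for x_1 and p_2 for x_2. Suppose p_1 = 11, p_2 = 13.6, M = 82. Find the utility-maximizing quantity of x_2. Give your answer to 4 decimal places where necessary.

x_2* = 2.9982

Here 5·11 + 4·13.6 = 109.4, giving x_2* = 2.9982.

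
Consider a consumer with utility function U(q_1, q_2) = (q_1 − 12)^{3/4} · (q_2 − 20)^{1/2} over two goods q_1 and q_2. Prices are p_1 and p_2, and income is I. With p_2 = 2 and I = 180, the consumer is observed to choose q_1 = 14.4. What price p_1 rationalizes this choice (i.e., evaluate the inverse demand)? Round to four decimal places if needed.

p_1 = 8.75

MRS = (3/2)·(q_2−20)/(q_1−12). Tangency with p_1/p_2 gives q_2−20 = (2/3)·(p_1/p_2)·(q_1−12).
After buying the subsistence bundle (12, 20), a share 0.6 of the remaining income goes to q_1: q_1* = 12 + 0.6·(I − 12p_1 − 20p_2)/p_1.
Set q_1* = 14.4 in the demand function and solve for p_1: p_1 = 8.75.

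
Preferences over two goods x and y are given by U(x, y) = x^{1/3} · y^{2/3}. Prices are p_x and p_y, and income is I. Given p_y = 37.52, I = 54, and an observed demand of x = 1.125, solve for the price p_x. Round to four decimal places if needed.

p_x = 16

Tangency: MRS = (1/2)·y/x = p_x/p_y.
So 1/3·p_y·y = 2/3·p_x·x; combined with the budget, a share 1/3 of income goes to x.
Demand: x*(p_x,p_y,I) = 1/3·I/p_x and y* = 2/3·I/p_y.
Set x* = 1.125 in the demand function and solve for p_x: p_x = 16.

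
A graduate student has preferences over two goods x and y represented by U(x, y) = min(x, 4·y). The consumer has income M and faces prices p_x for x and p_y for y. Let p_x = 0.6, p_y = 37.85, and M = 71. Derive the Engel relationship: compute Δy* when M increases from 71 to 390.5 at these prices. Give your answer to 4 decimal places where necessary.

Leontief preferences: the optimum is at the kink where x/4 = y/1, i.e. y = (1/4)·x.
Budget: p_x·x + p_y·(1/4)·x = M, so (4·p_x + p_y)·x = 4·M.
Demand: x*(p_x,p_y,M) = 4·M/(4·p_x + p_y), y* = M/(4·p_x + p_y).
Here 4·0.6 + 37.85 = 40.25, giving y* = 1.764.
At M' = 390.5: y* = 9.7019. Change: 9.7019 − 1.764 = 7.9379.

Δy* = 7.9379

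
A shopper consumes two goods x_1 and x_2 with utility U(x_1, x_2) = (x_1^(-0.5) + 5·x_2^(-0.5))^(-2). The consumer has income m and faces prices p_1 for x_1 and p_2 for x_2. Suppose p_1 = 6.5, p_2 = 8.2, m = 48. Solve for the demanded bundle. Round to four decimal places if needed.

Numerically x_2/x_1 = 2.504454, so x_1* = 48/(6.5 + 8.2·2.504454) = 1.7754 and x_2* = 2.504454·1.7754 = 4.4463.

x_1* = 1.7754, x_2* = 4.4463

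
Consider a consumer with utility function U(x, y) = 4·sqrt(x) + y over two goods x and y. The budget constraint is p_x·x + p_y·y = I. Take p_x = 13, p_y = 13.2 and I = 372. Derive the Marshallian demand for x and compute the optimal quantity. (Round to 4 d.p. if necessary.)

x* = 4.124

MU_x = 2/√x, MU_y = 1. Tangency: 2/√x = p_x/p_y.
Solve: √x = 2·p_y/p_x, so x*(p_x,p_y) = (2·p_y/p_x)², and y* = (I − p_x·x*)/p_y.
Plugging in: x* = (2·13.2/13)² = 4.124.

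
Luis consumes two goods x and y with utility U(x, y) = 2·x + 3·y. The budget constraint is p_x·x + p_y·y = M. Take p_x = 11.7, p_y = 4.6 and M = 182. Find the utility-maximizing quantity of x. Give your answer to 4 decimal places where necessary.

x* = 0

Linear utility — the consumer picks whichever good has higher MU/price: 2/11.7 = 0.1709 vs 3/4.6 = 0.6522.
y gives more utility per dollar, so spend all income on y: y* = M/p_y, x* = 0.
Numerically: x* = 0, y* = 39.5652.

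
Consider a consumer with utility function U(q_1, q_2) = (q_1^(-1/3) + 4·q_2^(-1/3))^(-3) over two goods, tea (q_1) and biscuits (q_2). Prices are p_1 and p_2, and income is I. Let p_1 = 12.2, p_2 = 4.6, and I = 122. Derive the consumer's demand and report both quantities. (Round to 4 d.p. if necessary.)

Substitute q_2 = (q_2/q_1)·q_1 into the budget: q_1* = I/(p_1 + p_2·(q_2/q_1)).
Numerically q_2/q_1 = 5.878229, so q_1* = 122/(12.2 + 4.6·5.878229) = 3.1091 and q_2* = 5.878229·3.1091 = 18.2759.

q_1* = 3.1091, q_2* = 18.2759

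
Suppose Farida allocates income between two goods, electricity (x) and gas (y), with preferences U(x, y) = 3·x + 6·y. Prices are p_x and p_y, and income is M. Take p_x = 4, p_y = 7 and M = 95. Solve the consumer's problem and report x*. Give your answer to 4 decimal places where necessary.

x* = 0

Perfect substitutes: compare marginal utility per dollar. 3/p_x vs 6/p_y → 0.75 vs 0.8571.
y gives more utility per dollar, so spend all income on y: y* = M/p_y, x* = 0.
Numerically: x* = 0, y* = 13.5714.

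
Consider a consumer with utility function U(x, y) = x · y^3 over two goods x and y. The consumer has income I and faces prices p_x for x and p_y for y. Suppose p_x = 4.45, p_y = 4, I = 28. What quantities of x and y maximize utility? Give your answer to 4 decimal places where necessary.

The MRS is (1/3)·y/x. Set MRS = p_x/p_y.
Rearranging, p_y·y = 3·p_x·x. Substituting into the budget gives p_x·x·(1 + 3) = I.
Demand: x*(p_x,p_y,I) = 0.25·I/p_x and y* = 0.75·I/p_y.
At p_x=4.45, p_y=4, I=28: x* = 0.25·28/4.45 = 1.573, y* = 5.25.

x* = 1.573, y* = 5.25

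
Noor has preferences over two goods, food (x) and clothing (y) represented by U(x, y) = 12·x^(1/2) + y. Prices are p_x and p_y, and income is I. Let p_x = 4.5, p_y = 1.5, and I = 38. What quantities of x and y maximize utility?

x* = 4, y* = 13.3333

Set MRS = p_x/p_y: 6·x^(−1/2) = p_x/p_y.
Solve: √x = 6·p_y/p_x, so x*(p_x,p_y) = (6·p_y/p_x)², and y* = (I − p_x·x*)/p_y.
Plugging in: x* = (6·1.5/4.5)² = 4, y* = 13.3333.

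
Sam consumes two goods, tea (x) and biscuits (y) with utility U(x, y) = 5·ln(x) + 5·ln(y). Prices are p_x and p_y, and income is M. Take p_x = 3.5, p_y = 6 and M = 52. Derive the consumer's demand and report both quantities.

x* = 7.4286, y* = 4.3333

The MRS is y/x. Set MRS = p_x/p_y.
Rearranging, p_y·y = p_x·x. Substituting into the budget gives p_x·x·(1 + 1) = M.
Demand: x*(p_x,p_y,M) = 0.5·M/p_x and y* = 0.5·M/p_y.
At p_x=3.5, p_y=6, M=52: x* = 0.5·52/3.5 = 7.4286, y* = 4.3333.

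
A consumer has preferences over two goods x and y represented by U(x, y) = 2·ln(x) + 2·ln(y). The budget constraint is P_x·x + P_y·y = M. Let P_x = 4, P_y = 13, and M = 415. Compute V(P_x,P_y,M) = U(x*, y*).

V = 13.438

MU_x/MU_y = (2·y)/(2·x); tangency sets this equal to P_x/P_y.
So 2·P_y·y = 2·P_x·x; combined with the budget, a share 0.5 of income goes to x.
Demand: x*(P_x,P_y,M) = 0.5·M/P_x and y* = 0.5·M/P_y.
At P_x=4, P_y=13, M=415: x* = 0.5·415/4 = 51.875, y* = 15.9615.
Utility at the optimum: U(51.875, 15.9615) = 13.438.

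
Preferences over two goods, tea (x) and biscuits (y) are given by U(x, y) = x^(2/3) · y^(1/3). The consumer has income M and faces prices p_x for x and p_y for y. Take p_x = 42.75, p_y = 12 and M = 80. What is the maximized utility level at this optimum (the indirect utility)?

The MRS is 2·y/x. Set MRS = p_x/p_y.
Rearranging, p_y·y = (1/2)·p_x·x. Substituting into the budget gives p_x·x·(1 + (1/2)) = M.
Demand: x*(p_x,p_y,M) = 2/3·M/p_x and y* = 1/3·M/p_y.
At p_x=42.75, p_y=12, M=80: x* = 2/3·80/42.75 = 1.2476, y* = 2.2222.
Utility at the optimum: U(1.2476, 2.2222) = 1.5123.

V = 1.5123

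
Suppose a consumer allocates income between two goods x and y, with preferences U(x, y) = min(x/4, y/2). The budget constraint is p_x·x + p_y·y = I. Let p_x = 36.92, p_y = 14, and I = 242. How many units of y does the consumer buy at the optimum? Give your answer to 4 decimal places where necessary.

y* = 2.755

With perfect complements, no substitution: consume in ratio x:y = 4:2.
Budget: p_x·x + p_y·(1/2)·x = I, so (4·p_x + 2·p_y)·x = 4·I.
Demand: x*(p_x,p_y,I) = 4·I/(4·p_x + 2·p_y), y* = 2·I/(4·p_x + 2·p_y).
Here 4·36.92 + 2·14 = 175.68, giving y* = 2.755.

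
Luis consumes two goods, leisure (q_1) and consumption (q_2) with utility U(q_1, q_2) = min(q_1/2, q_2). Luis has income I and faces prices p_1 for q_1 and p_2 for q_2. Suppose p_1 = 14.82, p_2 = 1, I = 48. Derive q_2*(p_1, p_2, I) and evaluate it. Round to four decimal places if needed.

With perfect complements, no substitution: consume in ratio q_1:q_2 = 2:1.
Budget: p_1·q_1 + p_2·(1/2)·q_1 = I, so (2·p_1 + p_2)·q_1 = 2·I.
Demand: q_1*(p_1,p_2,I) = 2·I/(2·p_1 + p_2), q_2* = I/(2·p_1 + p_2).
Here 2·14.82 + 1 = 30.64, giving q_2* = 1.5666.

q_2* = 1.5666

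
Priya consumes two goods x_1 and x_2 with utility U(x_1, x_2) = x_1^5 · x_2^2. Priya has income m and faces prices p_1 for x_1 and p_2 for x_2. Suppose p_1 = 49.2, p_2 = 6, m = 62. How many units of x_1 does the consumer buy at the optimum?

The MRS is (5/2)·x_2/x_1. Set MRS = p_1/p_2.
Rearranging, p_2·x_2 = (2/5)·p_1·x_1. Substituting into the budget gives p_1·x_1·(1 + (2/5)) = m.
Demand: x_1*(p_1,p_2,m) = 5/7·m/p_1 and x_2* = 2/7·m/p_2.
At p_1=49.2, p_2=6, m=62: x_1* = 5/7·62/49.2 = 0.9001.

x_1* = 0.9001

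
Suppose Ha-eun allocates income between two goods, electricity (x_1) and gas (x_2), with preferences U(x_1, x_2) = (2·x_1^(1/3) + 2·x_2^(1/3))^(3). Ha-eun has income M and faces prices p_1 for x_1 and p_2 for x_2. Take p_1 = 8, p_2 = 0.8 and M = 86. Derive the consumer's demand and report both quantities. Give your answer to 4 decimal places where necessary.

MU_x_1 ∝ 2·x_1^(-2/3), MU_x_2 ∝ 2·x_2^(-2/3), so MRS = (x_2/x_1)^(2/3) = p_1/p_2.
Solve for the ratio: x_2/x_1 = [p_1/p_2]^(1.5).
Substitute x_2 = (x_2/x_1)·x_1 into the budget: x_1* = M/(p_1 + p_2·(x_2/x_1)).
Numerically x_2/x_1 = 31.622777, so x_1* = 86/(8 + 0.8·31.622777) = 2.5827 and x_2* = 31.622777·2.5827 = 81.6728.

x_1* = 2.5827, x_2* = 81.6728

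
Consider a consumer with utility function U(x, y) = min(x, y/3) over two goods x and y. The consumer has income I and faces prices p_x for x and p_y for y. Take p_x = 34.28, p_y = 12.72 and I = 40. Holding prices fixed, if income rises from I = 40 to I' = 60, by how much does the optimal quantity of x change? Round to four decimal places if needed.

Leontief preferences: the optimum is at the kink where x/1 = y/3, i.e. y = 3·x.
Budget: p_x·x + p_y·3·x = I, so (p_x + 3·p_y)·x = I.
Demand: x*(p_x,p_y,I) = I/(p_x + 3·p_y), y* = 3·I/(p_x + 3·p_y).
Here 34.28 + 3·12.72 = 72.44, giving x* = 0.5522.
At I' = 60: x* = 0.8283. Change: 0.8283 − 0.5522 = 0.2761.

Δx* = 0.2761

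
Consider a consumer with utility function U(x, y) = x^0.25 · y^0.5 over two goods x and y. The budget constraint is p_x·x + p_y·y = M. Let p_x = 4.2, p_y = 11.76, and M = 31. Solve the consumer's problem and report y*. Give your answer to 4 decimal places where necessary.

MU_x/MU_y = (0.25·y)/(0.5·x); tangency sets this equal to p_x/p_y.
Rearranging, p_y·y = 2·p_x·x. Substituting into the budget gives p_x·x·(1 + 2) = M.
Demand: x*(p_x,p_y,M) = 1/3·M/p_x and y* = 2/3·M/p_y.
At p_x=4.2, p_y=11.76, M=31: y* = 2/3·31/11.76 = 1.7574.

y* = 1.7574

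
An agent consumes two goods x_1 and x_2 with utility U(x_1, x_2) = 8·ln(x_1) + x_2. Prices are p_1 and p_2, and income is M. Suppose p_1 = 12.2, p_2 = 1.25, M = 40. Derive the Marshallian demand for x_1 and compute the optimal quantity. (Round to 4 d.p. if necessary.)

MU_x_1 = 8/x_1, MU_x_2 = 1. Tangency: 8/x_1 = p_1/p_2.
So x_1*(p_1,p_2) = 8·p_2/p_1, independent of income; and x_2* = (M − 8·p_2)/p_2.
At the given prices: x_1* = 8·1.25/12.2 = 0.8197.

x_1* = 0.8197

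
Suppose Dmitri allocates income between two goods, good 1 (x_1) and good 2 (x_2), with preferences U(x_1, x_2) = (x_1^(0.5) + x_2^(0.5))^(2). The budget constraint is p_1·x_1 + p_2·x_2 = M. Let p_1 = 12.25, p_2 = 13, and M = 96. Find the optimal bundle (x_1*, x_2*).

x_1* = 4.0348, x_2* = 3.5826

MRS = MU_x_1/MU_x_2 = (x_2/x_1)^(0.5). Set equal to p_1/p_2.
Hence x_2/x_1 = (p_1/p_2)^(1/(0.5)), i.e. raised to the 2 power.
Substitute x_2 = (x_2/x_1)·x_1 into the budget: x_1* = M/(p_1 + p_2·(x_2/x_1)).
Numerically x_2/x_1 = 0.887944, so x_1* = 96/(12.25 + 13·0.887944) = 4.0348 and x_2* = 0.887944·4.0348 = 3.5826.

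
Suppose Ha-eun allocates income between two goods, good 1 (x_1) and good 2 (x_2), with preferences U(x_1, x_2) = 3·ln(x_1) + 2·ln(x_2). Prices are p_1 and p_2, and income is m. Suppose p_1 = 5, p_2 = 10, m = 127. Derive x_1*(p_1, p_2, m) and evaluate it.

Tangency: MRS = (3/2)·x_2/x_1 = p_1/p_2.
So 3·p_2·x_2 = 2·p_1·x_1; combined with the budget, a share 0.6 of income goes to x_1.
Demand: x_1*(p_1,p_2,m) = 0.6·m/p_1 and x_2* = 0.4·m/p_2.
At p_1=5, p_2=10, m=127: x_1* = 0.6·127/5 = 15.24.

x_1* = 15.24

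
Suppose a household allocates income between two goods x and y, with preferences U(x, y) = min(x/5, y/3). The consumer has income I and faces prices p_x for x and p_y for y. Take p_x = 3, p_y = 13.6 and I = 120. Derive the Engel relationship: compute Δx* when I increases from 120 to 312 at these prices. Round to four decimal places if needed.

Δx* = 17.2043

With perfect complements, no substitution: consume in ratio x:y = 5:3.
Budget: p_x·x + p_y·(3/5)·x = I, so (5·p_x + 3·p_y)·x = 5·I.
Demand: x*(p_x,p_y,I) = 5·I/(5·p_x + 3·p_y), y* = 3·I/(5·p_x + 3·p_y).
Here 5·3 + 3·13.6 = 55.8, giving x* = 10.7527.
At I' = 312: x* = 27.957. Change: 27.957 − 10.7527 = 17.2043.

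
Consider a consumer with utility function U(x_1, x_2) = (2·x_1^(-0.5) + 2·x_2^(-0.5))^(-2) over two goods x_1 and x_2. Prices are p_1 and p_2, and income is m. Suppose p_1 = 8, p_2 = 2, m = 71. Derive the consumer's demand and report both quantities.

From the CES first-order condition, (x_2/x_1)^(1.5) = p_1/p_2.
Solve for the ratio: x_2/x_1 = [p_1/p_2]^(2/3).
Substitute x_2 = (x_2/x_1)·x_1 into the budget: x_1* = m/(p_1 + p_2·(x_2/x_1)).
Numerically x_2/x_1 = 2.519842, so x_1* = 71/(8 + 2·2.519842) = 5.4449 and x_2* = 2.519842·5.4449 = 13.7203.

x_1* = 5.4449, x_2* = 13.7203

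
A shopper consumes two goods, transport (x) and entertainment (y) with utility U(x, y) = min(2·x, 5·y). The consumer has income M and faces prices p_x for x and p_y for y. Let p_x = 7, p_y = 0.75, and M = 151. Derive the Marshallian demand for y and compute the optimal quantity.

y* = 8.274

Leontief preferences: the optimum is at the kink where x/5 = y/2, i.e. y = (2/5)·x.
Budget: p_x·x + p_y·(2/5)·x = M, so (5·p_x + 2·p_y)·x = 5·M.
Demand: x*(p_x,p_y,M) = 5·M/(5·p_x + 2·p_y), y* = 2·M/(5·p_x + 2·p_y).
Here 5·7 + 2·0.75 = 36.5, giving y* = 8.274.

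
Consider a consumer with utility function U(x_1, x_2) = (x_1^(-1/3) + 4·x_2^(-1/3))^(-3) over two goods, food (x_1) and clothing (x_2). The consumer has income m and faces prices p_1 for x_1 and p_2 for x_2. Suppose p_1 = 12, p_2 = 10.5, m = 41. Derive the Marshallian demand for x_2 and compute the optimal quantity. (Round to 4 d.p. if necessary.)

x_2* = 2.8595

MRS = MU_x_1/MU_x_2 = (1/4)·(x_2/x_1)^(4/3). Set equal to p_1/p_2.
Solve for the ratio: x_2/x_1 = [4·p_1/p_2]^(0.75).
Substitute x_2 = (x_2/x_1)·x_1 into the budget: x_1* = m/(p_1 + p_2·(x_2/x_1)).
Numerically x_2/x_1 = 3.12636, so x_1* = 41/(12 + 10.5·3.12636) = 0.9146 and x_2* = 3.12636·0.9146 = 2.8595.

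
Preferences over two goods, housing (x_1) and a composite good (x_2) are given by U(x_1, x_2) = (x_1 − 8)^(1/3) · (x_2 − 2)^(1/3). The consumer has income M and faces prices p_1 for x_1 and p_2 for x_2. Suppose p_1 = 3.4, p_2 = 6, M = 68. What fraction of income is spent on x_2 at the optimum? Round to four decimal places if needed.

share on x_2 = 0.3882

Discretionary income = 68 − 8·3.4 − 2·6 = 28.8; x_1* = 8 + 0.5·28.8/3.4 = 12.2353; x_2* = 2 + 0.5·28.8/6 = 4.4.
Expenditure on x_2: 6·4.4 = 26.4; share = 0.3882.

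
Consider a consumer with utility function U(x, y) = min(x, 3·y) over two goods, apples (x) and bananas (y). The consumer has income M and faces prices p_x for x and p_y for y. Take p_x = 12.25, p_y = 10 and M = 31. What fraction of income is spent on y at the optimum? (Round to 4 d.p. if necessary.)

share on y = 0.2139

Demand: x*(p_x,p_y,M) = 3·M/(3·p_x + p_y), y* = M/(3·p_x + p_y).
Here 3·12.25 + 10 = 46.75, giving x* = 1.9893 and y* = 0.6631.
Expenditure on y: 10·0.6631 = 6.631; share = 0.2139.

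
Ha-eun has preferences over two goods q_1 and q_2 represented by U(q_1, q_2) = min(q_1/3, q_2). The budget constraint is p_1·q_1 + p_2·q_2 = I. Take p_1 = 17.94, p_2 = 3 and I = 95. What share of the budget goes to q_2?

share on q_2 = 0.0528

Leontief preferences: the optimum is at the kink where q_1/3 = q_2/1, i.e. q_2 = (1/3)·q_1.
Budget: p_1·q_1 + p_2·(1/3)·q_1 = I, so (3·p_1 + p_2)·q_1 = 3·I.
Demand: q_1*(p_1,p_2,I) = 3·I/(3·p_1 + p_2), q_2* = I/(3·p_1 + p_2).
Here 3·17.94 + 3 = 56.82, giving q_1* = 5.0158 and q_2* = 1.6719.
Expenditure on q_2: 3·1.6719 = 5.0158; share = 0.0528.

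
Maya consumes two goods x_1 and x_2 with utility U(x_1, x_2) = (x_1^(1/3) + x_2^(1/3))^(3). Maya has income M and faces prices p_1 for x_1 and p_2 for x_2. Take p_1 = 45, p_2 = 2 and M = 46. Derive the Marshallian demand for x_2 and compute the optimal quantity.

MU_x_1 ∝ x_1^(-2/3), MU_x_2 ∝ x_2^(-2/3), so MRS = (x_2/x_1)^(2/3) = p_1/p_2.
Hence x_2/x_1 = (p_1/p_2)^(1/(2/3)), i.e. raised to the 1.5 power.
With the ratio pinned down, the budget gives x_1* = M/(p_1 + p_2·(x_2/x_1)) and x_2* = (x_2/x_1)·x_1*.
Numerically x_2/x_1 = 106.726871, so x_1* = 46/(45 + 2·106.726871) = 0.178 and x_2* = 106.726871·0.178 = 18.9954.

x_2* = 18.9954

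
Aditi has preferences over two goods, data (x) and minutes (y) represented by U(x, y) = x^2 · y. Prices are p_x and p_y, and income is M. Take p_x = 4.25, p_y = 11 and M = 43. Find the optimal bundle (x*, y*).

x* = 6.7451, y* = 1.303

Tangency: MRS = 2·y/x = p_x/p_y.
Rearranging, p_y·y = (1/2)·p_x·x. Substituting into the budget gives p_x·x·(1 + (1/2)) = M.
Demand: x*(p_x,p_y,M) = 2/3·M/p_x and y* = 1/3·M/p_y.
At p_x=4.25, p_y=11, M=43: x* = 2/3·43/4.25 = 6.7451, y* = 1.303.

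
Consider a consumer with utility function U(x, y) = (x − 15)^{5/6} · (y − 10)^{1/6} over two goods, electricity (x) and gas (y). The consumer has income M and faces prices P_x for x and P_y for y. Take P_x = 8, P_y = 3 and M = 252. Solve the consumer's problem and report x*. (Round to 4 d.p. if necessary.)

x* = 25.625

This is Cobb-Douglas in (x−15, y−10): tangency gives 5/6·P_y·(y−10) = 1/6·P_x·(x−15).
After buying the subsistence bundle (15, 10), a share 5/6 of the remaining income goes to x: x* = 15 + 5/6·(M − 15P_x − 10P_y)/P_x.
Discretionary income = 252 − 15·8 − 10·3 = 102; x* = 15 + 5/6·102/8 = 25.625.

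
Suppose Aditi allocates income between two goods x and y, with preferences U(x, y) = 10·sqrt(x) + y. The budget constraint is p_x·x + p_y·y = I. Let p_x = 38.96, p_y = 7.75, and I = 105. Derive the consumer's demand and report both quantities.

MU_x = 5/√x, MU_y = 1. Tangency: 5/√x = p_x/p_y.
Solve: √x = 5·p_y/p_x, so x*(p_x,p_y) = (5·p_y/p_x)², and y* = (I − p_x·x*)/p_y.
Plugging in: x* = (5·7.75/38.96)² = 0.9892, y* = 8.5753.

x* = 0.9892, y* = 8.5753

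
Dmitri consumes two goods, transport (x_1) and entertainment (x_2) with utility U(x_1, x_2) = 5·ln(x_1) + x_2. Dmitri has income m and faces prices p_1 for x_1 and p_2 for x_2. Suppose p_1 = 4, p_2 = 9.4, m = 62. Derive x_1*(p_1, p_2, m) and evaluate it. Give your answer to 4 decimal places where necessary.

x_1* = 11.75

So x_1*(p_1,p_2) = 5·p_2/p_1, independent of income; and x_2* = (m − 5·p_2)/p_2.
At the given prices: x_1* = 5·9.4/4 = 11.75.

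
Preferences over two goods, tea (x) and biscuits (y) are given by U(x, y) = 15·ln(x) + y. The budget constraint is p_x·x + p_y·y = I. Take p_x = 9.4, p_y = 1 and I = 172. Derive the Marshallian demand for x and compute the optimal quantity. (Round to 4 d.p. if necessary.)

So x*(p_x,p_y) = 15·p_y/p_x, independent of income; and y* = (I − 15·p_y)/p_y.
At the given prices: x* = 15·1/9.4 = 1.5957.

x* = 1.5957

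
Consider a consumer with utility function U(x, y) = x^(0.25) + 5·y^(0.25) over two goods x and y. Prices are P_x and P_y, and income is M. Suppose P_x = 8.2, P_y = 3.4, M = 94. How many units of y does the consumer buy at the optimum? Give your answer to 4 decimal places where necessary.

y* = 25.4292

MU_x ∝ x^(-0.75), MU_y ∝ 5·y^(-0.75), so MRS = (1/5)·(y/x)^(0.75) = P_x/P_y.
Solve for the ratio: y/x = [5·P_x/P_y]^(4/3).
Substitute y = (y/x)·x into the budget: x* = M/(P_x + P_y·(y/x)).
Numerically y/x = 27.652851, so x* = 94/(8.2 + 3.4·27.652851) = 0.9196 and y* = 27.652851·0.9196 = 25.4292.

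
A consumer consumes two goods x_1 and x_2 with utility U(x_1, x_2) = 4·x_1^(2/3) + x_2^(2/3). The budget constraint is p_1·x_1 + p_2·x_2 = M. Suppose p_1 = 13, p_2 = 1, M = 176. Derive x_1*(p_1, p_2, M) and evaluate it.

x_1* = 3.7187

MRS = MU_x_1/MU_x_2 = 4·(x_2/x_1)^(1/3). Set equal to p_1/p_2.
Hence x_2/x_1 = ((1/4)·p_1/p_2)^(1/(1/3)), i.e. raised to the 3 power.
Substitute x_2 = (x_2/x_1)·x_1 into the budget: x_1* = M/(p_1 + p_2·(x_2/x_1)).
Numerically x_2/x_1 = 34.328125, so x_1* = 176/(13 + 1·34.328125) = 3.7187.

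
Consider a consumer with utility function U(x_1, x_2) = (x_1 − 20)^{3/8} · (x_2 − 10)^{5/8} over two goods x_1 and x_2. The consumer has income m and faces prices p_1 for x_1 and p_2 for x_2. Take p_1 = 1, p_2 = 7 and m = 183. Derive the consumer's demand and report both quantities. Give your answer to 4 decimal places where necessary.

After buying the subsistence bundle (20, 10), a share 0.375 of the remaining income goes to x_1: x_1* = 20 + 0.375·(m − 20p_1 − 10p_2)/p_1.
Discretionary income = 183 − 20·1 − 10·7 = 93; x_1* = 20 + 0.375·93/1 = 54.875; x_2* = 10 + 0.625·93/7 = 18.3036.

x_1* = 54.875, x_2* = 18.3036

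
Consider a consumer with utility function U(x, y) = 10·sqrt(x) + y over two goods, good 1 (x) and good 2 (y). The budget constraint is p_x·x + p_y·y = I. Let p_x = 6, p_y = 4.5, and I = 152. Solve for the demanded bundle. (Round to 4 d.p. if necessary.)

Utility is quasi-linear in y; the FOC for x is 5/√x = p_x/p_y.
Solve: √x = 5·p_y/p_x, so x*(p_x,p_y) = (5·p_y/p_x)², and y* = (I − p_x·x*)/p_y.
Plugging in: x* = (5·4.5/6)² = 14.0625, y* = 15.0278.

x* = 14.0625, y* = 15.0278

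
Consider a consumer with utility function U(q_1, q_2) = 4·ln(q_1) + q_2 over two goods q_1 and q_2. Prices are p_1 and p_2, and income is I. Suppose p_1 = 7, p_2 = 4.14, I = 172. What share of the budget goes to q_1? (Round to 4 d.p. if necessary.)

share on q_1 = 0.0963

MU_q_1 = 4/q_1, MU_q_2 = 1. Tangency: 4/q_1 = p_1/p_2.
So q_1*(p_1,p_2) = 4·p_2/p_1, independent of income; and q_2* = (I − 4·p_2)/p_2.
At the given prices: q_1* = 4·4.14/7 = 2.3657, and q_2* = 37.5459.
Expenditure on q_1: 7·2.3657 = 16.56; share = 0.0963.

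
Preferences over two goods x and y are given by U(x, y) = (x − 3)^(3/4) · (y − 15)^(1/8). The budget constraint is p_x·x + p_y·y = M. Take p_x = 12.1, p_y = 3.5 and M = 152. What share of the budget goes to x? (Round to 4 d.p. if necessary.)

share on x = 0.5952

This is Cobb-Douglas in (x−3, y−15): tangency gives 0.75·p_y·(y−15) = 0.125·p_x·(x−3).
Substituting into the budget: x* = 3 + 6/7·(M − 3·p_x − 15·p_y)/p_x, and y* = 15 + 1/7·(…)/p_y.
Discretionary income = 152 − 3·12.1 − 15·3.5 = 63.2; x* = 3 + 6/7·63.2/12.1 = 7.477; y* = 15 + 1/7·63.2/3.5 = 17.5796.
Expenditure on x: 12.1·7.477 = 90.4714; share = 0.5952.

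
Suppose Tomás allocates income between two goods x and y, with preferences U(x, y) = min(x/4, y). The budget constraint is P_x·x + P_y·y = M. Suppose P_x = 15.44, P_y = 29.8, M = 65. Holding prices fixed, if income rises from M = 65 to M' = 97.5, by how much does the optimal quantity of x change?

Demand: x*(P_x,P_y,M) = 4·M/(4·P_x + P_y), y* = M/(4·P_x + P_y).
Here 4·15.44 + 29.8 = 91.56, giving x* = 2.8397.
At M' = 97.5: x* = 4.2595. Change: 4.2595 − 2.8397 = 1.4198.

Δx* = 1.4198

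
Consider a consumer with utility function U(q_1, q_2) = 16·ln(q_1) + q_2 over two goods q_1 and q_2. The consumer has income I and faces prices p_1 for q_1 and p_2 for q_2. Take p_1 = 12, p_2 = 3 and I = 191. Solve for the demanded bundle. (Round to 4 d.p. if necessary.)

q_1* = 4, q_2* = 47.6667

Set MRS = p_1/p_2: (16/q_1)/1 = p_1/p_2.
So q_1*(p_1,p_2) = 16·p_2/p_1, independent of income; and q_2* = (I − 16·p_2)/p_2.
At the given prices: q_1* = 16·3/12 = 4, and q_2* = 47.6667.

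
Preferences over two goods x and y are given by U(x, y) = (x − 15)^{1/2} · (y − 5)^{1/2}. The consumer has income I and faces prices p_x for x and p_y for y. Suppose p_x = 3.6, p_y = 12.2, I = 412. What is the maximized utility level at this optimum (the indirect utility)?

V = 22.4076

Discretionary income = 412 − 15·3.6 − 5·12.2 = 297; x* = 15 + 0.5·297/3.6 = 56.25; y* = 5 + 0.5·297/12.2 = 17.1721.
Utility at the optimum: U(56.25, 17.1721) = 22.4076.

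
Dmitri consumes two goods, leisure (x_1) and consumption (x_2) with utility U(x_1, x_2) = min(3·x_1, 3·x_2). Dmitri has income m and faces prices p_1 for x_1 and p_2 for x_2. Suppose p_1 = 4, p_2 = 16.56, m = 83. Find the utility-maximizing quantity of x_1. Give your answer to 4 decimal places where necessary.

With perfect complements, no substitution: consume in ratio x_1:x_2 = 3:3.
Budget: p_1·x_1 + p_2·x_1 = m, so (3·p_1 + 3·p_2)·x_1 = 3·m.
Demand: x_1*(p_1,p_2,m) = 3·m/(3·p_1 + 3·p_2), x_2* = 3·m/(3·p_1 + 3·p_2).
Here 3·4 + 3·16.56 = 61.68, giving x_1* = 4.037.

x_1* = 4.037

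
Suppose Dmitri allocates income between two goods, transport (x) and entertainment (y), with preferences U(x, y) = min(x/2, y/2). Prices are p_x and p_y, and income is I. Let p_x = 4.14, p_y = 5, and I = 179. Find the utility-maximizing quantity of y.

y* = 19.5842

Leontief preferences: the optimum is at the kink where x/2 = y/2, i.e. y = x.
Budget: p_x·x + p_y·x = I, so (2·p_x + 2·p_y)·x = 2·I.
Demand: x*(p_x,p_y,I) = 2·I/(2·p_x + 2·p_y), y* = 2·I/(2·p_x + 2·p_y).
Here 2·4.14 + 2·5 = 18.28, giving y* = 19.5842.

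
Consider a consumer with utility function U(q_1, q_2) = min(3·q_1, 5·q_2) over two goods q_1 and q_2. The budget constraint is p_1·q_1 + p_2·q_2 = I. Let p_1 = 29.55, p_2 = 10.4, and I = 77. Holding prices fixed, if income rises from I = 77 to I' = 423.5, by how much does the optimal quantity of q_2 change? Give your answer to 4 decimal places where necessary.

Δq_2* = 5.8089

Leontief preferences: the optimum is at the kink where q_1/5 = q_2/3, i.e. q_2 = (3/5)·q_1.
Budget: p_1·q_1 + p_2·(3/5)·q_1 = I, so (5·p_1 + 3·p_2)·q_1 = 5·I.
Demand: q_1*(p_1,p_2,I) = 5·I/(5·p_1 + 3·p_2), q_2* = 3·I/(5·p_1 + 3·p_2).
Here 5·29.55 + 3·10.4 = 178.95, giving q_2* = 1.2909.
At I' = 423.5: q_2* = 7.0997. Change: 7.0997 − 1.2909 = 5.8089.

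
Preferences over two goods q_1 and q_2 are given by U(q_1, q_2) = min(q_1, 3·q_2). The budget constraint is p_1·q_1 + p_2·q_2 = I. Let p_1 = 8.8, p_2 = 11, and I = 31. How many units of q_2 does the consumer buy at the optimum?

q_2* = 0.8289

Leontief preferences: the optimum is at the kink where q_1/3 = q_2/1, i.e. q_2 = (1/3)·q_1.
Budget: p_1·q_1 + p_2·(1/3)·q_1 = I, so (3·p_1 + p_2)·q_1 = 3·I.
Demand: q_1*(p_1,p_2,I) = 3·I/(3·p_1 + p_2), q_2* = I/(3·p_1 + p_2).
Here 3·8.8 + 11 = 37.4, giving q_2* = 0.8289.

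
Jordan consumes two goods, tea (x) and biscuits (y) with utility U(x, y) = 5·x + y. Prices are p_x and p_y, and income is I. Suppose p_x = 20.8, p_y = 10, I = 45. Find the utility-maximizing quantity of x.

x* = 2.1635

x gives more utility per dollar, so spend all income on x: x* = I/p_x, y* = 0.
Numerically: x* = 2.1635, y* = 0.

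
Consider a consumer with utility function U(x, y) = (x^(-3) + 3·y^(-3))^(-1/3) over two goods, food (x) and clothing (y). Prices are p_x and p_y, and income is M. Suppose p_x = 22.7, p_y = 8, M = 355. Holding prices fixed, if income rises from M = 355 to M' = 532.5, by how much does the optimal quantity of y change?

Δy* = 8.3374

MRS = MU_x/MU_y = (1/3)·(y/x)^(4). Set equal to p_x/p_y.
Hence y/x = (3·p_x/p_y)^(1/(4)), i.e. raised to the 0.25 power.
With the ratio pinned down, the budget gives x* = M/(p_x + p_y·(y/x)) and y* = (y/x)·x*.
Numerically y/x = 1.708104, so x* = 355/(22.7 + 8·1.708104) = 9.7622 and y* = 1.708104·9.7622 = 16.6748.
At M' = 532.5: y* = 25.0122. Change: 25.0122 − 16.6748 = 8.3374.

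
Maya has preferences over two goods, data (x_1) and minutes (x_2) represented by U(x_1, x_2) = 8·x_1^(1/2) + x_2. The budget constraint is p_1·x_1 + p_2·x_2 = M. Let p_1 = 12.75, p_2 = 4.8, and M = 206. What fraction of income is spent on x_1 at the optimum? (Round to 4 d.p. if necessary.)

share on x_1 = 0.1404

Set MRS = p_1/p_2: 4·x_1^(−1/2) = p_1/p_2.
Solve: √x_1 = 4·p_2/p_1, so x_1*(p_1,p_2) = (4·p_2/p_1)², and x_2* = (M − p_1·x_1*)/p_2.
Plugging in: x_1* = (4·4.8/12.75)² = 2.2677, x_2* = 36.8931.
Expenditure on x_1: 12.75·2.2677 = 28.9129; share = 0.1404.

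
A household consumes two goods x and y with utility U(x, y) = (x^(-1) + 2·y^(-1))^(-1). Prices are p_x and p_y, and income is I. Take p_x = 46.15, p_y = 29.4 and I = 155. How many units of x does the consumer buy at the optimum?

MRS = MU_x/MU_y = (1/2)·(y/x)^(2). Set equal to p_x/p_y.
Solve for the ratio: y/x = [2·p_x/p_y]^(0.5).
With the ratio pinned down, the budget gives x* = I/(p_x + p_y·(y/x)) and y* = (y/x)·x*.
Numerically y/x = 1.771851, so x* = 155/(46.15 + 29.4·1.771851) = 1.5777.

x* = 1.5777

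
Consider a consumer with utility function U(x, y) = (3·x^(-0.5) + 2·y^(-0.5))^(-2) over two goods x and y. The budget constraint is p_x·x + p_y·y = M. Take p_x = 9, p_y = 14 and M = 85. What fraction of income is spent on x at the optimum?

From the CES first-order condition, (3/2)·(y/x)^(1.5) = p_x/p_y.
Hence y/x = ((2/3)·p_x/p_y)^(1/(1.5)), i.e. raised to the 2/3 power.
With the ratio pinned down, the budget gives x* = M/(p_x + p_y·(y/x)) and y* = (y/x)·x*.
Numerically y/x = 0.568437, so x* = 85/(9 + 14·0.568437) = 5.0123 and y* = 0.568437·5.0123 = 2.8492.
Expenditure on x: 9·5.0123 = 45.1111; share = 0.5307.

share on x = 0.5307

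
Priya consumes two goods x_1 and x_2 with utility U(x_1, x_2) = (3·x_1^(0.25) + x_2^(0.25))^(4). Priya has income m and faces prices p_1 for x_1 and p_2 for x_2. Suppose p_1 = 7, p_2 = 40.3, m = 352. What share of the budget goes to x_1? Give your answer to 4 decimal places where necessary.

share on x_1 = 0.8858

From the CES first-order condition, 3·(x_2/x_1)^(0.75) = p_1/p_2.
Hence x_2/x_1 = ((1/3)·p_1/p_2)^(1/(0.75)), i.e. raised to the 4/3 power.
Substitute x_2 = (x_2/x_1)·x_1 into the budget: x_1* = m/(p_1 + p_2·(x_2/x_1)).
Numerically x_2/x_1 = 0.022399, so x_1* = 352/(7 + 40.3·0.022399) = 44.5418 and x_2* = 0.022399·44.5418 = 0.9977.
Expenditure on x_1: 7·44.5418 = 311.7929; share = 0.8858.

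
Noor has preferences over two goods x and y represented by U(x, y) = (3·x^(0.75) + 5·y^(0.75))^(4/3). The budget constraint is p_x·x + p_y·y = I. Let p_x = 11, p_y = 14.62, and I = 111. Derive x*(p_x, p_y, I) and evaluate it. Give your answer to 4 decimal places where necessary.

x* = 2.3541

MU_x ∝ 3·x^(-0.25), MU_y ∝ 5·y^(-0.25), so MRS = (3/5)·(y/x)^(0.25) = p_x/p_y.
Hence y/x = ((5/3)·p_x/p_y)^(1/(0.25)), i.e. raised to the 4 power.
Substitute y = (y/x)·x into the budget: x* = I/(p_x + p_y·(y/x)).
Numerically y/x = 2.472727, so x* = 111/(11 + 14.62·2.472727) = 2.3541.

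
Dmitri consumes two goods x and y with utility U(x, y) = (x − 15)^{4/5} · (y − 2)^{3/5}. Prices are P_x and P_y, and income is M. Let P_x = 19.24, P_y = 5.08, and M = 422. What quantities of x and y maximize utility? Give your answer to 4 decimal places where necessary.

Let x' = x−15, y' = y−2. MRS = (4/3)·y'/x' = P_x/P_y.
Substituting into the budget: x* = 15 + 4/7·(M − 15·P_x − 2·P_y)/P_x, and y* = 2 + 3/7·(…)/P_y.
Discretionary income = 422 − 15·19.24 − 2·5.08 = 123.24; x* = 15 + 4/7·123.24/19.24 = 18.6602; y* = 2 + 3/7·123.24/5.08 = 12.3971.

x* = 18.6602, y* = 12.3971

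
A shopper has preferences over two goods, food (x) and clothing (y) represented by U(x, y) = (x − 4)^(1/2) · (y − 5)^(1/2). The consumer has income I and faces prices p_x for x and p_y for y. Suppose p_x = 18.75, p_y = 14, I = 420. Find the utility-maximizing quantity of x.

x* = 11.3333

MRS = (y−5)/(x−4). Tangency with p_x/p_y gives y−5 = (p_x/p_y)·(x−4).
After buying the subsistence bundle (4, 5), a share 0.5 of the remaining income goes to x: x* = 4 + 0.5·(I − 4p_x − 5p_y)/p_x.
Discretionary income = 420 − 4·18.75 − 5·14 = 275; x* = 4 + 0.5·275/18.75 = 11.3333.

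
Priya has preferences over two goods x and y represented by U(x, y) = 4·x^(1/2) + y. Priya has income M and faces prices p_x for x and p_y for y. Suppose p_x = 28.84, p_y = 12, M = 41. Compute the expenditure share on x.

Utility is quasi-linear in y; the FOC for x is 2/√x = p_x/p_y.
Solve: √x = 2·p_y/p_x, so x*(p_x,p_y) = (2·p_y/p_x)², and y* = (M − p_x·x*)/p_y.
Plugging in: x* = (2·12/28.84)² = 0.6925, y* = 1.7523.
Expenditure on x: 28.84·0.6925 = 19.9723; share = 0.4871.

share on x = 0.4871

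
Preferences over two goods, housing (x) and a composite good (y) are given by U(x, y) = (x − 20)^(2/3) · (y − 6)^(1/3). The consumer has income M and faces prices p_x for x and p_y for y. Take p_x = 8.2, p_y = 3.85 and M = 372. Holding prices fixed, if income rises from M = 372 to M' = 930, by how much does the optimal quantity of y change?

Δy* = 48.3117

Let x' = x−20, y' = y−6. MRS = 2·y'/x' = p_x/p_y.
After buying the subsistence bundle (20, 6), a share 2/3 of the remaining income goes to x: x* = 20 + 2/3·(M − 20p_x − 6p_y)/p_x.
Discretionary income = 372 − 20·8.2 − 6·3.85 = 184.9; y* = 6 + 1/3·184.9/3.85 = 22.0087.
At M' = 930: y* = 70.3203. Change: 70.3203 − 22.0087 = 48.3117.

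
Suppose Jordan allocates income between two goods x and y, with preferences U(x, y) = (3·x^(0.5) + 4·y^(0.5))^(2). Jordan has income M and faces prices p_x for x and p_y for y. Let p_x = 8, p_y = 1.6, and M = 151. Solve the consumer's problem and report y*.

y* = 84.8315

With the ratio pinned down, the budget gives x* = M/(p_x + p_y·(y/x)) and y* = (y/x)·x*.
Numerically y/x = 44.444444, so x* = 151/(8 + 1.6·44.444444) = 1.9087 and y* = 44.444444·1.9087 = 84.8315.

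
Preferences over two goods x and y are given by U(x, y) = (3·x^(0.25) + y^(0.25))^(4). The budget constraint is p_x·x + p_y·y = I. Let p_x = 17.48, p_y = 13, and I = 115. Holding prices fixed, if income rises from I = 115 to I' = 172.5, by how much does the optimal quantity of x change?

MRS = MU_x/MU_y = 3·(y/x)^(0.75). Set equal to p_x/p_y.
Hence y/x = ((1/3)·p_x/p_y)^(1/(0.75)), i.e. raised to the 4/3 power.
Substitute y = (y/x)·x into the budget: x* = I/(p_x + p_y·(y/x)).
Numerically y/x = 0.343007, so x* = 115/(17.48 + 13·0.343007) = 5.2418.
At I' = 172.5: x* = 7.8627. Change: 7.8627 − 5.2418 = 2.6209.

Δx* = 2.6209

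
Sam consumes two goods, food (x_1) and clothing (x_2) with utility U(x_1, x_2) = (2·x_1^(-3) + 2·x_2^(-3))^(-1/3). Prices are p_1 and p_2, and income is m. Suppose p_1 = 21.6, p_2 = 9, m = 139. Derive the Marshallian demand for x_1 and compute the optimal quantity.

With the ratio pinned down, the budget gives x_1* = m/(p_1 + p_2·(x_2/x_1)) and x_2* = (x_2/x_1)·x_1*.
Numerically x_2/x_1 = 1.244666, so x_1* = 139/(21.6 + 9·1.244666) = 4.2375.

x_1* = 4.2375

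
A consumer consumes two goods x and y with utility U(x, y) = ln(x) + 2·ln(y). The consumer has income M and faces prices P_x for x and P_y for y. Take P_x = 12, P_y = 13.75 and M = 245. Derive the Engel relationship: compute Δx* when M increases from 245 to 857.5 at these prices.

Tangency: MRS = (1/2)·y/x = P_x/P_y.
Rearranging, P_y·y = 2·P_x·x. Substituting into the budget gives P_x·x·(1 + 2) = M.
Demand: x*(P_x,P_y,M) = 1/3·M/P_x and y* = 2/3·M/P_y.
At P_x=12, P_y=13.75, M=245: x* = 1/3·245/12 = 6.8056.
At M' = 857.5: x* = 23.8194. Change: 23.8194 − 6.8056 = 17.0139.

Δx* = 17.0139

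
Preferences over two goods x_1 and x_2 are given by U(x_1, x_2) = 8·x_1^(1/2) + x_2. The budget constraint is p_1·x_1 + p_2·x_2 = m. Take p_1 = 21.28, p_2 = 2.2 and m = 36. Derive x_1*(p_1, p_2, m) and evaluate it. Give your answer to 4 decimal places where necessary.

x_1* = 0.171

Utility is quasi-linear in x_2; the FOC for x_1 is 4/√x_1 = p_1/p_2.
Solve: √x_1 = 4·p_2/p_1, so x_1*(p_1,p_2) = (4·p_2/p_1)², and x_2* = (m − p_1·x_1*)/p_2.
Plugging in: x_1* = (4·2.2/21.28)² = 0.171.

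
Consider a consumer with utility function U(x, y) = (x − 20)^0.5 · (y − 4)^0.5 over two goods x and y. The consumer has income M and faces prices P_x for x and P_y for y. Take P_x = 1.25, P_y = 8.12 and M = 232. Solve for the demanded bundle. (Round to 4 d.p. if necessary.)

x* = 89.808, y* = 14.7463

This is Cobb-Douglas in (x−20, y−4): tangency gives 0.5·P_y·(y−4) = 0.5·P_x·(x−20).
After buying the subsistence bundle (20, 4), a share 0.5 of the remaining income goes to x: x* = 20 + 0.5·(M − 20P_x − 4P_y)/P_x.
Discretionary income = 232 − 20·1.25 − 4·8.12 = 174.52; x* = 20 + 0.5·174.52/1.25 = 89.808; y* = 4 + 0.5·174.52/8.12 = 14.7463.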